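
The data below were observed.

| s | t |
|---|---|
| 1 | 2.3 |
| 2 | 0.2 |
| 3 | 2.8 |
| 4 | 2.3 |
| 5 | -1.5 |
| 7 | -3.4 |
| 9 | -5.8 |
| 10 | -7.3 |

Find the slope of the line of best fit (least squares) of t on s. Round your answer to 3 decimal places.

n = 8, Σx = 41, Σy = -10.4, Σxy = -136.2, Σx² = 285
Sxx = Σx² − (Σx)²/n = 285 − 210.125 = 74.875
Sxy = Σxy − (Σx)(Σy)/n = -136.2 − (-53.3) = -82.9
b = Sxy/Sxx = -82.9/74.875 = -1.107179

-1.107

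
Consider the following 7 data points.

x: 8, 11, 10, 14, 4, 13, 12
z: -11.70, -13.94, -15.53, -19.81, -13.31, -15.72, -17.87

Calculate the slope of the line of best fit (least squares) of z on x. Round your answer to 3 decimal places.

n = 7, Σx = 72, Σy = -107.88, Σxy = -1151.62, Σx² = 810
Sxx = Σx² − (Σx)²/n = 810 − 740.571429 = 69.428571
Sxy = Σxy − (Σx)(Σy)/n = -1151.62 − (-1109.622857) = -41.997143
b = Sxy/Sxx = -41.997143/69.428571 = -0.604897

-0.605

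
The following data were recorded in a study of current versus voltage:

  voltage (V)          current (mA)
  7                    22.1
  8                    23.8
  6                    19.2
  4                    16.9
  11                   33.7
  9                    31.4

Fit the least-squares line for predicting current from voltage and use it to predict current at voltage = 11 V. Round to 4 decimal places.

33.7650

n = 6, Σx = 45, Σy = 147.1, Σxy = 1181.2, Σx² = 367
Sxx = Σx² − (Σx)²/n = 367 − 337.5 = 29.5
Sxy = Σxy − (Σx)(Σy)/n = 1181.2 − 1103.25 = 77.95
b = Sxy/Sxx = 77.95/29.5 = 2.642373
a = ȳ − b·x̄ = 24.516667 − 2.642373·7.5 = 4.698870
ŷ(11) = a + b·11 = 4.698870 + 2.642373·11 = 33.764972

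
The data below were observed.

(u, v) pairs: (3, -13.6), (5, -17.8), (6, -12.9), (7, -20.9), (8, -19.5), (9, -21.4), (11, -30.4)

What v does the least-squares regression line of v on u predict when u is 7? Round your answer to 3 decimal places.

n = 7, Σx = 49, Σy = -136.5, Σxy = -1036.5, Σx² = 385
Sxx = Σx² − (Σx)²/n = 385 − 343 = 42
Sxy = Σxy − (Σx)(Σy)/n = -1036.5 − (-955.5) = -81
b = Sxy/Sxx = -81/42 = -1.928571
a = ȳ − b·x̄ = -19.5 − (-1.928571)·7 = -6
ŷ(7) = a + b·7 = -6 + (-1.928571)·7 = -19.5

-19.500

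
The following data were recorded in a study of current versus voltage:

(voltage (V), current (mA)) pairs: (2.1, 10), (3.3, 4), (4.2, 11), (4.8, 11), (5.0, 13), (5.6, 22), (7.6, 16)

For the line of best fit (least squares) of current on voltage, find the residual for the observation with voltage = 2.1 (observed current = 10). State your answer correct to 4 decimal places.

n = 7, Σx = 32.6, Σy = 87, Σxy = 443, Σx² = 170.1
Sxx = Σx² − (Σx)²/n = 170.1 − 151.822857 = 18.277143
Sxy = Σxy − (Σx)(Σy)/n = 443 − 405.171429 = 37.828571
b = Sxy/Sxx = 37.828571/18.277143 = 2.069720
a = ȳ − b·x̄ = 12.428571 − 2.069720·4.657143 = 2.789589
ŷ(2.1) = 2.789589 + 2.069720·2.1 = 7.136001
residual = y − ŷ = 10 − 7.136001 = 2.863999

2.8640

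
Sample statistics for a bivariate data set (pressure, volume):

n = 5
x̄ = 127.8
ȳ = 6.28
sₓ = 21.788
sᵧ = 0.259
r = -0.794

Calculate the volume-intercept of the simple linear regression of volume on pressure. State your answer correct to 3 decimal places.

b = r · sᵧ/sₓ = -0.794 · 0.259/21.788 = -0.009438
a = ȳ − b·x̄ = 6.28 − (-0.009438)·127.8 = 7.486240

7.486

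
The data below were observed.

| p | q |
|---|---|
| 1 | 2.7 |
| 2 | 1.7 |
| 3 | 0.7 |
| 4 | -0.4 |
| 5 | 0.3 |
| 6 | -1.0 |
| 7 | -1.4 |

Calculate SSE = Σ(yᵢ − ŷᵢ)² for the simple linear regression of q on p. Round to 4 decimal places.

n = 7, Σx = 28, Σy = 2.6, Σxy = -7.7, Σx² = 140, Σy² = 13.88
Sxx = Σx² − (Σx)²/n = 140 − 112 = 28
Sxy = Σxy − (Σx)(Σy)/n = -7.7 − 10.4 = -18.1
Syy = Σy² − (Σy)²/n = 13.88 − 0.965714 = 12.914286
b = Sxy/Sxx = -18.1/28 = -0.646429
SSE = Syy − b·Sxy = 12.914286 − (-0.646429)·(-18.1) = 1.213929

1.2139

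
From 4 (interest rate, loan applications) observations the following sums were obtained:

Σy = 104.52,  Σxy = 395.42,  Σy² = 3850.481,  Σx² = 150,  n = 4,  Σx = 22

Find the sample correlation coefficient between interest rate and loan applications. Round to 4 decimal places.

Sxx = Σx² − (Σx)²/n = 150 − 121 = 29
Sxy = Σxy − (Σx)(Σy)/n = 395.42 − 574.86 = -179.44
Syy = Σy² − (Σy)²/n = 3850.481 − 2731.1076 = 1119.3734
r = Sxy/√(Sxx·Syy) = -179.44/√(32461.8286) = -179.44/180.171664 = -0.995939

-0.9959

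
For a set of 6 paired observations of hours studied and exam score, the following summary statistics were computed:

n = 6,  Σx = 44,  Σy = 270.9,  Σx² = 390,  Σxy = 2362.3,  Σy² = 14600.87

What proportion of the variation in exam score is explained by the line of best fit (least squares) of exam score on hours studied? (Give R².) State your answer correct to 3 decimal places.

0.885

Sxx = Σx² − (Σx)²/n = 390 − 322.666667 = 67.333333
Sxy = Σxy − (Σx)(Σy)/n = 2362.3 − 1986.6 = 375.7
Syy = Σy² − (Σy)²/n = 14600.87 − 12231.135 = 2369.735
R² = Sxy²/(Sxx·Syy) = (375.7)²/(67.333333·2369.735) = 0.884611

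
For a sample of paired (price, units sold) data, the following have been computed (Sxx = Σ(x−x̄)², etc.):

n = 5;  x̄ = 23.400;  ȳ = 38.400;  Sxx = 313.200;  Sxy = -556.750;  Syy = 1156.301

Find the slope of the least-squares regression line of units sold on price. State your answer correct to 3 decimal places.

-1.778

b = Sxy/Sxx = -556.75/313.2 = -1.777618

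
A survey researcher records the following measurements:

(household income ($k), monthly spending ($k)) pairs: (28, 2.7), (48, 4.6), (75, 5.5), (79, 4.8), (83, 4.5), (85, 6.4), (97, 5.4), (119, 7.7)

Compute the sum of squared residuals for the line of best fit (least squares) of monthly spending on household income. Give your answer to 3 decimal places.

3.480

n = 8, Σx = 614, Σy = 41.6, Σxy = 3445.7, Σx² = 52638, Σy² = 231.4
Sxx = Σx² − (Σx)²/n = 52638 − 47124.5 = 5513.5
Sxy = Σxy − (Σx)(Σy)/n = 3445.7 − 3192.8 = 252.9
Syy = Σy² − (Σy)²/n = 231.4 − 216.32 = 15.08
b = Sxy/Sxx = 252.9/5513.5 = 0.045869
SSE = Syy − b·Sxy = 15.08 − 0.045869·252.9 = 3.479672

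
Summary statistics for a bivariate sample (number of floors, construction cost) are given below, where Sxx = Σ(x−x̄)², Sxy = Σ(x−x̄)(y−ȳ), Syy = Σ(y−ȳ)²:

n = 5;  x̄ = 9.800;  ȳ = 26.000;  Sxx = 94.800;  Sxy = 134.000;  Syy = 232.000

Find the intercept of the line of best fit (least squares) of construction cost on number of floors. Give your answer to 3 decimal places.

b = Sxy/Sxx = 134/94.8 = 1.413502
a = ȳ − b·x̄ = 26 − 1.413502·9.8 = 12.147679

12.148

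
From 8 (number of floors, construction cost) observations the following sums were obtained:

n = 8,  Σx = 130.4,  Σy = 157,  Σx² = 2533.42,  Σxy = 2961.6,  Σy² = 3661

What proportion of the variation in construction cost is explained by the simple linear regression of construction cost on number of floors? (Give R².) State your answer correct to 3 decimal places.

0.685

Sxx = Σx² − (Σx)²/n = 2533.42 − 2125.52 = 407.9
Sxy = Σxy − (Σx)(Σy)/n = 2961.6 − 2559.1 = 402.5
Syy = Σy² − (Σy)²/n = 3661 − 3081.125 = 579.875
R² = Sxy²/(Sxx·Syy) = (402.5)²/(407.9·579.875) = 0.684926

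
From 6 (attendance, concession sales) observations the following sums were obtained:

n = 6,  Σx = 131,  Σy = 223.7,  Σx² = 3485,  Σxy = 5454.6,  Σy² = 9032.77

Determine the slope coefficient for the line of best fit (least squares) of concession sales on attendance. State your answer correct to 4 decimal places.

Sxx = Σx² − (Σx)²/n = 3485 − 2860.166667 = 624.833333
Sxy = Σxy − (Σx)(Σy)/n = 5454.6 − 4884.116667 = 570.483333
b = Sxy/Sxx = 570.483333/624.833333 = 0.913017

0.9130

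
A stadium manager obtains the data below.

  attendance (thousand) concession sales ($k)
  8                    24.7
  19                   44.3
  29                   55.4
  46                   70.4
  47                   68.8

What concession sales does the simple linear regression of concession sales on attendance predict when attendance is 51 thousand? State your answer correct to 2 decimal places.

75.98

n = 5, Σx = 149, Σy = 263.6, Σxy = 9117.9, Σx² = 5591
Sxx = Σx² − (Σx)²/n = 5591 − 4440.2 = 1150.8
Sxy = Σxy − (Σx)(Σy)/n = 9117.9 − 7855.28 = 1262.62
b = Sxy/Sxx = 1262.62/1150.8 = 1.097167
a = ȳ − b·x̄ = 52.72 − 1.097167·29.8 = 20.024418
ŷ(51) = a + b·51 = 20.024418 + 1.097167·51 = 75.979944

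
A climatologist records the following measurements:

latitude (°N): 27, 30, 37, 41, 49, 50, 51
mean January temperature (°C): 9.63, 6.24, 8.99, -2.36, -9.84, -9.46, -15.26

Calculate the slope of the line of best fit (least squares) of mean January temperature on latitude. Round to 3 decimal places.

n = 7, Σx = 285, Σy = -12.06, Σxy = -1050.34, Σx² = 12181
Sxx = Σx² − (Σx)²/n = 12181 − 11603.571429 = 577.428571
Sxy = Σxy − (Σx)(Σy)/n = -1050.34 − (-491.014286) = -559.325714
b = Sxy/Sxx = -559.325714/577.428571 = -0.968649

-0.969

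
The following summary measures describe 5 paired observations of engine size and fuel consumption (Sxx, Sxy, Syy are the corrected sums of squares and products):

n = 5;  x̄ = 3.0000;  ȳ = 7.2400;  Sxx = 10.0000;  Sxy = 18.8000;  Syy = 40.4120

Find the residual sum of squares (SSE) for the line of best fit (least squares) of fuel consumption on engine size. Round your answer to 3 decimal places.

5.068

b = Sxy/Sxx = 18.8/10 = 1.88
SSE = Syy − b·Sxy = 40.412 − 1.88·18.8 = 5.068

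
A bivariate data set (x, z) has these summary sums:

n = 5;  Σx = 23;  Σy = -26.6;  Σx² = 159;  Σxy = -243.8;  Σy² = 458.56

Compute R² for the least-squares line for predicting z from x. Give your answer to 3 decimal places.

0.874

Sxx = Σx² − (Σx)²/n = 159 − 105.8 = 53.2
Sxy = Σxy − (Σx)(Σy)/n = -243.8 − (-122.36) = -121.44
Syy = Σy² − (Σy)²/n = 458.56 − 141.512 = 317.048
R² = Sxy²/(Sxx·Syy) = (-121.44)²/(53.2·317.048) = 0.874353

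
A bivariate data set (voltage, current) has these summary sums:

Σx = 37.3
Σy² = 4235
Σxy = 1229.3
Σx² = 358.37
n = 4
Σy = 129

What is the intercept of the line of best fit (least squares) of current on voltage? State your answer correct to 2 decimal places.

Sxx = Σx² − (Σx)²/n = 358.37 − 347.8225 = 10.5475
Sxy = Σxy − (Σx)(Σy)/n = 1229.3 − 1202.925 = 26.375
b = Sxy/Sxx = 26.375/10.5475 = 2.500593
a = ȳ − b·x̄ = 32.25 − 2.500593·9.325 = 8.931974

8.93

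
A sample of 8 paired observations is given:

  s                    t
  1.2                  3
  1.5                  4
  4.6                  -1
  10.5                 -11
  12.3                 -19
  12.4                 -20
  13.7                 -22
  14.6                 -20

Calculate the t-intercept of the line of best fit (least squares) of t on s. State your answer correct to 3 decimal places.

6.771

n = 8, Σx = 70.8, Σy = -86, Σxy = -1185.6, Σx² = 841
Sxx = Σx² − (Σx)²/n = 841 − 626.58 = 214.42
Sxy = Σxy − (Σx)(Σy)/n = -1185.6 − (-761.1) = -424.5
b = Sxy/Sxx = -424.5/214.42 = -1.979759
a = ȳ − b·x̄ = -10.75 − (-1.979759)·8.85 = 6.770870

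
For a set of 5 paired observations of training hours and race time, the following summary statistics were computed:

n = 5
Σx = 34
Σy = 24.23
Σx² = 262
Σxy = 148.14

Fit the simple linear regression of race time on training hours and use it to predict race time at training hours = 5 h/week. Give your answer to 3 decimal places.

Sxx = Σx² − (Σx)²/n = 262 − 231.2 = 30.8
Sxy = Σxy − (Σx)(Σy)/n = 148.14 − 164.764 = -16.624
b = Sxy/Sxx = -16.624/30.8 = -0.539740
a = ȳ − b·x̄ = 4.846 − (-0.539740)·6.8 = 8.516234
ŷ(5) = a + b·5 = 8.516234 + (-0.539740)·5 = 5.817532

5.818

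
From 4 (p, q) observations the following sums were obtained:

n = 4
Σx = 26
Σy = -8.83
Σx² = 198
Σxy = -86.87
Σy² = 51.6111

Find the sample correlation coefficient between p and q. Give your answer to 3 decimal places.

-0.966

Sxx = Σx² − (Σx)²/n = 198 − 169 = 29
Sxy = Σxy − (Σx)(Σy)/n = -86.87 − (-57.395) = -29.475
Syy = Σy² − (Σy)²/n = 51.6111 − 19.492225 = 32.118875
r = Sxy/√(Sxx·Syy) = -29.475/√(931.447375) = -29.475/30.519623 = -0.965772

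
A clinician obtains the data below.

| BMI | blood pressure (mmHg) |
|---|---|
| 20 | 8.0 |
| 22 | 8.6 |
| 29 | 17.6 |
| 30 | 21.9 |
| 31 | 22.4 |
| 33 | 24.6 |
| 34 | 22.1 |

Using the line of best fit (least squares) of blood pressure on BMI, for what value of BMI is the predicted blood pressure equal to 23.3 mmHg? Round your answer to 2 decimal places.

n = 7, Σx = 199, Σy = 125.2, Σxy = 3774.2, Σx² = 5831
Sxx = Σx² − (Σx)²/n = 5831 − 5657.285714 = 173.714286
Sxy = Σxy − (Σx)(Σy)/n = 3774.2 − 3559.257143 = 214.942857
b = Sxy/Sxx = 214.942857/173.714286 = 1.237336
a = ȳ − b·x̄ = 17.885714 − 1.237336·28.428571 = -17.289967
Set a + b·x = 23.3: x = (23.3 − (-17.289967)) / 1.237336 = 32.804333

32.80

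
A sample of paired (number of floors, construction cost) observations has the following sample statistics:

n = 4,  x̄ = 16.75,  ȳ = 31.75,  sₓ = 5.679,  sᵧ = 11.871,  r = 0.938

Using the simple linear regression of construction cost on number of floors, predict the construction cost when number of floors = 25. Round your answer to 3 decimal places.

47.926

b = r · sᵧ/sₓ = 0.938 · 11.871/5.679 = 1.960732
a = ȳ − b·x̄ = 31.75 − 1.960732·16.75 = -1.092264
ŷ(25) = a + b·25 = -1.092264 + 1.960732·25 = 47.926040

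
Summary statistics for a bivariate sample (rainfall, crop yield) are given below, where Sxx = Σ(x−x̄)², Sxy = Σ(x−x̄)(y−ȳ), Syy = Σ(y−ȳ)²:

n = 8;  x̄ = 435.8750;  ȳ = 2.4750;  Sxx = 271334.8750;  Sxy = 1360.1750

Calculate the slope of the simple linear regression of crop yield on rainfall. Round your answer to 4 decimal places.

b = Sxy/Sxx = 1360.175/271334.875 = 0.005013

0.0050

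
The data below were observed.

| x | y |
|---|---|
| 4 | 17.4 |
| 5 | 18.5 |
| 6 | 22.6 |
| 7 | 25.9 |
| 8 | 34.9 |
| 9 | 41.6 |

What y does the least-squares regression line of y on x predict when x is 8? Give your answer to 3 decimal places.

n = 6, Σx = 39, Σy = 160.9, Σxy = 1132.6, Σx² = 271
Sxx = Σx² − (Σx)²/n = 271 − 253.5 = 17.5
Sxy = Σxy − (Σx)(Σy)/n = 1132.6 − 1045.85 = 86.75
b = Sxy/Sxx = 86.75/17.5 = 4.957143
a = ȳ − b·x̄ = 26.816667 − 4.957143·6.5 = -5.404762
ŷ(8) = a + b·8 = -5.404762 + 4.957143·8 = 34.252381

34.252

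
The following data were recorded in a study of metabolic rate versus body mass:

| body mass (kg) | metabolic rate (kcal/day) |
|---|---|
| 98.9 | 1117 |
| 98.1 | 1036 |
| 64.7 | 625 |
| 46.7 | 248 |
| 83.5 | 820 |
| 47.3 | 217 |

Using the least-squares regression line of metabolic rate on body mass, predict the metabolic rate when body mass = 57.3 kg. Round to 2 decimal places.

422.01

n = 6, Σx = 439.2, Σy = 4063, Σxy = 342856.1, Σx² = 34981.34
Sxx = Σx² − (Σx)²/n = 34981.34 − 32149.44 = 2831.9
Sxy = Σxy − (Σx)(Σy)/n = 342856.1 − 297411.6 = 45444.5
b = Sxy/Sxx = 45444.5/2831.9 = 16.047353
a = ȳ − b·x̄ = 677.166667 − 16.047353·73.2 = -497.499600
ŷ(57.3) = a + b·57.3 = -497.499600 + 16.047353·57.3 = 422.013748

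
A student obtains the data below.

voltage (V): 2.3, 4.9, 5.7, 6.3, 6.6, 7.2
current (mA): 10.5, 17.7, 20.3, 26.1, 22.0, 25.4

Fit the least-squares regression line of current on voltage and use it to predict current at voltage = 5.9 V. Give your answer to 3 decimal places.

21.584

n = 6, Σx = 33, Σy = 122, Σxy = 719.1, Σx² = 196.88
Sxx = Σx² − (Σx)²/n = 196.88 − 181.5 = 15.38
Sxy = Σxy − (Σx)(Σy)/n = 719.1 − 671 = 48.1
b = Sxy/Sxx = 48.1/15.38 = 3.127438
a = ȳ − b·x̄ = 20.333333 − 3.127438·5.5 = 3.132423
ŷ(5.9) = a + b·5.9 = 3.132423 + 3.127438·5.9 = 21.584309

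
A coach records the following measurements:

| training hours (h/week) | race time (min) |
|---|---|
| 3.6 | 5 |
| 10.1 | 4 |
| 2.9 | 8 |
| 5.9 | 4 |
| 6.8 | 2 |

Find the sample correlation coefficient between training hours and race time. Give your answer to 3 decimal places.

n = 5, Σx = 29.3, Σy = 23, Σxy = 118.8, Σx² = 204.43, Σy² = 125
Sxx = Σx² − (Σx)²/n = 204.43 − 171.698 = 32.732
Sxy = Σxy − (Σx)(Σy)/n = 118.8 − 134.78 = -15.98
Syy = Σy² − (Σy)²/n = 125 − 105.8 = 19.2
r = Sxy/√(Sxx·Syy) = -15.98/√(628.4544) = -15.98/25.068993 = -0.637441

-0.637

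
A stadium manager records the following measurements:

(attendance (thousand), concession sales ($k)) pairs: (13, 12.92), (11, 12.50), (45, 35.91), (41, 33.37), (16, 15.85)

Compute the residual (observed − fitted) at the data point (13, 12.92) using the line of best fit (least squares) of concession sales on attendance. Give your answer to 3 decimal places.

-0.610

n = 5, Σx = 126, Σy = 110.55, Σxy = 3543.18, Σx² = 4252
Sxx = Σx² − (Σx)²/n = 4252 − 3175.2 = 1076.8
Sxy = Σxy − (Σx)(Σy)/n = 3543.18 − 2785.86 = 757.32
b = Sxy/Sxx = 757.32/1076.8 = 0.703306
a = ȳ − b·x̄ = 22.11 − 0.703306·25.2 = 4.386686
ŷ(13) = 4.386686 + 0.703306·13 = 13.529666
residual = y − ŷ = 12.92 − 13.529666 = -0.609666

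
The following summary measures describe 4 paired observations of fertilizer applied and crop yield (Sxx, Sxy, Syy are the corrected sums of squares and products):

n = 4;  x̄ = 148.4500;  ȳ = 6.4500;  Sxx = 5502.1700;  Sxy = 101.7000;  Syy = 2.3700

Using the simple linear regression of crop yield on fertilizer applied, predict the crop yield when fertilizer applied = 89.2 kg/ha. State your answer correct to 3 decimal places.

b = Sxy/Sxx = 101.7/5502.17 = 0.018484
a = ȳ − b·x̄ = 6.45 − 0.018484·148.45 = 3.706107
ŷ(89.2) = a + b·89.2 = 3.706107 + 0.018484·89.2 = 5.354846

5.355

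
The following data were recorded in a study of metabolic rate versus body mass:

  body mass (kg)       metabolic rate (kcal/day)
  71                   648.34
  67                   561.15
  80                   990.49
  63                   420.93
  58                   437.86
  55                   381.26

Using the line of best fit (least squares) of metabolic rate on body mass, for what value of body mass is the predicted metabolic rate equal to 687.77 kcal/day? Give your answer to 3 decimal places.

70.488

n = 6, Σx = 394, Σy = 3440.03, Σxy = 235752.16, Σx² = 26288
Sxx = Σx² − (Σx)²/n = 26288 − 25872.666667 = 415.333333
Sxy = Σxy − (Σx)(Σy)/n = 235752.16 − 225895.303333 = 9856.856667
b = Sxy/Sxx = 9856.856667/415.333333 = 23.732400
a = ȳ − b·x̄ = 573.338333 − 23.732400·65.666667 = -985.089246
Set a + b·x = 687.77: x = (687.77 − (-985.089246)) / 23.732400 = 70.488415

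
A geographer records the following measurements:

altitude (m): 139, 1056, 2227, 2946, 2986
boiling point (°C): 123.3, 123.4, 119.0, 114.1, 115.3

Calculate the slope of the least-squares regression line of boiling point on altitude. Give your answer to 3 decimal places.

n = 5, Σx = 9354, Σy = 595.1, Σxy = 1092886.5, Σx² = 23689098
Sxx = Σx² − (Σx)²/n = 23689098 − 17499463.2 = 6189634.8
Sxy = Σxy − (Σx)(Σy)/n = 1092886.5 − 1113313.08 = -20426.58
b = Sxy/Sxx = -20426.58/6189634.8 = -0.003300

-0.003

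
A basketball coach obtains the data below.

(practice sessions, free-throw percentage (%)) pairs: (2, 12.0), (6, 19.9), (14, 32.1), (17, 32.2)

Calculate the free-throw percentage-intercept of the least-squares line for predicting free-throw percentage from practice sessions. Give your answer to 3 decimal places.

10.427

n = 4, Σx = 39, Σy = 96.2, Σxy = 1140.2, Σx² = 525
Sxx = Σx² − (Σx)²/n = 525 − 380.25 = 144.75
Sxy = Σxy − (Σx)(Σy)/n = 1140.2 − 937.95 = 202.25
b = Sxy/Sxx = 202.25/144.75 = 1.397237
a = ȳ − b·x̄ = 24.05 − 1.397237·9.75 = 10.426943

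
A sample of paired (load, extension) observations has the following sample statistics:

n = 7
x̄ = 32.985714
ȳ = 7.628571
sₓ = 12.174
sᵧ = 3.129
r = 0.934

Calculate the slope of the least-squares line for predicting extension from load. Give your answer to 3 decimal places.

0.240

b = r · sᵧ/sₓ = 0.934 · 3.129/12.174 = 0.240060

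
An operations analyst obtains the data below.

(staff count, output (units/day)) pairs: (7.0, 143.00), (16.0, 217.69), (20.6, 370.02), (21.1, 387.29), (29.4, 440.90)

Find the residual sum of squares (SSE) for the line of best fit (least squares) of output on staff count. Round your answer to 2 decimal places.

6279.72

n = 5, Σx = 94.1, Σy = 1558.9, Σxy = 33240.731, Σx² = 2038.93, Σy² = 549139.0906
Sxx = Σx² − (Σx)²/n = 2038.93 − 1770.962 = 267.968
Sxy = Σxy − (Σx)(Σy)/n = 33240.731 − 29338.498 = 3902.233
Syy = Σy² − (Σy)²/n = 549139.0906 − 486033.842 = 63105.2486
b = Sxy/Sxx = 3902.233/267.968 = 14.562310
SSE = Syy − b·Sxy = 63105.2486 − 14.562310·3902.233 = 6279.723215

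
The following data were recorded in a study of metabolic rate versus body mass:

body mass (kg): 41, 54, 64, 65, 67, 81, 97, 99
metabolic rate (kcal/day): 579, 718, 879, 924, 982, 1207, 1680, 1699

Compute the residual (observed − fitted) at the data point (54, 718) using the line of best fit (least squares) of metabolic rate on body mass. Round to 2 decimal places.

n = 8, Σx = 568, Σy = 8668, Σxy = 673549, Σx² = 43178
Sxx = Σx² − (Σx)²/n = 43178 − 40328 = 2850
Sxy = Σxy − (Σx)(Σy)/n = 673549 − 615428 = 58121
b = Sxy/Sxx = 58121/2850 = 20.393333
a = ȳ − b·x̄ = 1083.5 − 20.393333·71 = -364.426667
ŷ(54) = -364.426667 + 20.393333·54 = 736.813333
residual = y − ŷ = 718 − 736.813333 = -18.813333

-18.81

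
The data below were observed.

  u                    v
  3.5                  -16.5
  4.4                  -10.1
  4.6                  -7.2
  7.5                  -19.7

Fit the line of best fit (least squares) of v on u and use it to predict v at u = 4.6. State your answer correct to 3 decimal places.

-12.685

n = 4, Σx = 20, Σy = -53.5, Σxy = -283.06, Σx² = 109.02
Sxx = Σx² − (Σx)²/n = 109.02 − 100 = 9.02
Sxy = Σxy − (Σx)(Σy)/n = -283.06 − (-267.5) = -15.56
b = Sxy/Sxx = -15.56/9.02 = -1.725055
a = ȳ − b·x̄ = -13.375 − (-1.725055)·5 = -4.749723
ŷ(4.6) = a + b·4.6 = -4.749723 + (-1.725055)·4.6 = -12.684978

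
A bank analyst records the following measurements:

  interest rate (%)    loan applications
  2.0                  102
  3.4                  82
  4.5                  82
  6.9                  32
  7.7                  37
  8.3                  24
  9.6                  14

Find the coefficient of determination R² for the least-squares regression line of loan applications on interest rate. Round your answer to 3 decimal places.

n = 7, Σx = 42.4, Σy = 373, Σxy = 1691.1, Σx² = 303.76, Σy² = 27017
Sxx = Σx² − (Σx)²/n = 303.76 − 256.822857 = 46.937143
Sxy = Σxy − (Σx)(Σy)/n = 1691.1 − 2259.314286 = -568.214286
Syy = Σy² − (Σy)²/n = 27017 − 19875.571429 = 7141.428571
R² = Sxy²/(Sxx·Syy) = (-568.214286)²/(46.937143·7141.428571) = 0.963213

0.963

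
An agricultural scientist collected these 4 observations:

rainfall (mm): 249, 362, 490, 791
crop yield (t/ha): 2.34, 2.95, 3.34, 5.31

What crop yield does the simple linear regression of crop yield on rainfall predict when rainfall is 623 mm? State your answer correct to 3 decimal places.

4.303

n = 4, Σx = 1892, Σy = 13.94, Σxy = 7487.37, Σx² = 1058826
Sxx = Σx² − (Σx)²/n = 1058826 − 894916 = 163910
Sxy = Σxy − (Σx)(Σy)/n = 7487.37 − 6593.62 = 893.75
b = Sxy/Sxx = 893.75/163910 = 0.005453
a = ȳ − b·x̄ = 3.485 − 0.005453·473 = 0.905879
ŷ(623) = a + b·623 = 0.905879 + 0.005453·623 = 4.302903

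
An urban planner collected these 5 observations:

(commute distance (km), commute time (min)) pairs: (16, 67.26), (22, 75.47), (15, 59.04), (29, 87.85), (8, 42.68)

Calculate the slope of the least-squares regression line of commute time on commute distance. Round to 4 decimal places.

n = 5, Σx = 90, Σy = 332.3, Σxy = 6511.19, Σx² = 1870
Sxx = Σx² − (Σx)²/n = 1870 − 1620 = 250
Sxy = Σxy − (Σx)(Σy)/n = 6511.19 − 5981.4 = 529.79
b = Sxy/Sxx = 529.79/250 = 2.11916

2.1192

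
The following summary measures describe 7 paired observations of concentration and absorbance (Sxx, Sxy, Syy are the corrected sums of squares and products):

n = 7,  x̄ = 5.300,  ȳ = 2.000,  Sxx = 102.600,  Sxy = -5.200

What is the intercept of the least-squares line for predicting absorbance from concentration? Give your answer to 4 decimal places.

2.2686

b = Sxy/Sxx = -5.2/102.6 = -0.050682
a = ȳ − b·x̄ = 2 − (-0.050682)·5.3 = 2.268616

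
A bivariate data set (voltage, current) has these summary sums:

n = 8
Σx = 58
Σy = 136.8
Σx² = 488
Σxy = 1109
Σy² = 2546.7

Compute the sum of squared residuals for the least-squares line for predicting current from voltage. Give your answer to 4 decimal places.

3.9261

Sxx = Σx² − (Σx)²/n = 488 − 420.5 = 67.5
Sxy = Σxy − (Σx)(Σy)/n = 1109 − 991.8 = 117.2
Syy = Σy² − (Σy)²/n = 2546.7 − 2339.28 = 207.42
b = Sxy/Sxx = 117.2/67.5 = 1.736296
SSE = Syy − b·Sxy = 207.42 − 1.736296·117.2 = 3.926074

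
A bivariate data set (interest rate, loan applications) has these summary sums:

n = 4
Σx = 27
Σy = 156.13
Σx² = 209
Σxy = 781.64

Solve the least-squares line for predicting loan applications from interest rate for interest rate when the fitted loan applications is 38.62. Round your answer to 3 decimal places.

Sxx = Σx² − (Σx)²/n = 209 − 182.25 = 26.75
Sxy = Σxy − (Σx)(Σy)/n = 781.64 − 1053.8775 = -272.2375
b = Sxy/Sxx = -272.2375/26.75 = -10.177103
a = ȳ − b·x̄ = 39.0325 − (-10.177103)·6.75 = 107.727944
Set a + b·x = 38.62: x = (38.62 − 107.727944) / (-10.177103) = 6.790532

6.791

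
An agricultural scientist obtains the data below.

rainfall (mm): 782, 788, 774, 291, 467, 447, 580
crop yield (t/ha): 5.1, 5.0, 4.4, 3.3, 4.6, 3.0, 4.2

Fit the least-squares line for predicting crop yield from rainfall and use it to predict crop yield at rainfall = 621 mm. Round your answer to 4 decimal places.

4.3292

n = 7, Σx = 4129, Σy = 29.6, Σxy = 18219.3, Σx² = 2670523
Sxx = Σx² − (Σx)²/n = 2670523 − 2435520.142857 = 235002.857143
Sxy = Σxy − (Σx)(Σy)/n = 18219.3 − 17459.771429 = 759.528571
b = Sxy/Sxx = 759.528571/235002.857143 = 0.003232
a = ȳ − b·x̄ = 4.228571 − 0.003232·589.857143 = 2.322155
ŷ(621) = a + b·621 = 2.322155 + 0.003232·621 = 4.329225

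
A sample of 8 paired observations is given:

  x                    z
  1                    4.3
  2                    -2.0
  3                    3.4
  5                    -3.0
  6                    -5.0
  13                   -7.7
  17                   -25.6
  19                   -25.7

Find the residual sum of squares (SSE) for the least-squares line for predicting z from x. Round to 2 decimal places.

100.47

n = 8, Σx = 66, Σy = -61.3, Σxy = -1058.1, Σx² = 894, Σy² = 1443.19
Sxx = Σx² − (Σx)²/n = 894 − 544.5 = 349.5
Sxy = Σxy − (Σx)(Σy)/n = -1058.1 − (-505.725) = -552.375
Syy = Σy² − (Σy)²/n = 1443.19 − 469.71125 = 973.47875
b = Sxy/Sxx = -552.375/349.5 = -1.580472
SSE = Syy − b·Sxy = 973.47875 − (-1.580472)·(-552.375) = 100.465472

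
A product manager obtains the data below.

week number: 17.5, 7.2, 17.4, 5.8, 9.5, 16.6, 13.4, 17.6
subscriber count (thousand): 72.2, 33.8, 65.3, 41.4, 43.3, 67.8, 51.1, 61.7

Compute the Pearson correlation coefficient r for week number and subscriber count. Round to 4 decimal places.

0.9409

n = 8, Σx = 105, Σy = 436.6, Σxy = 6190.69, Σx² = 1549.62, Σy² = 25223.16
Sxx = Σx² − (Σx)²/n = 1549.62 − 1378.125 = 171.495
Sxy = Σxy − (Σx)(Σy)/n = 6190.69 − 5730.375 = 460.315
Syy = Σy² − (Σy)²/n = 25223.16 − 23827.445 = 1395.715
r = Sxy/√(Sxx·Syy) = 460.315/√(239358.143925) = 460.315/489.242418 = 0.940873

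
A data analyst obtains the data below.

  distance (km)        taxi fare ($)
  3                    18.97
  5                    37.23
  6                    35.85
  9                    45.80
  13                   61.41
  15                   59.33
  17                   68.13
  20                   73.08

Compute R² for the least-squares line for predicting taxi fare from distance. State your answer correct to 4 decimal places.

n = 8, Σx = 88, Σy = 399.8, Σxy = 5178.45, Σx² = 1234, Σy² = 22402.4166
Sxx = Σx² − (Σx)²/n = 1234 − 968 = 266
Sxy = Σxy − (Σx)(Σy)/n = 5178.45 − 4397.8 = 780.65
Syy = Σy² − (Σy)²/n = 22402.4166 − 19980.005 = 2422.4116
R² = Sxy²/(Sxx·Syy) = (780.65)²/(266·2422.4116) = 0.945765

0.9458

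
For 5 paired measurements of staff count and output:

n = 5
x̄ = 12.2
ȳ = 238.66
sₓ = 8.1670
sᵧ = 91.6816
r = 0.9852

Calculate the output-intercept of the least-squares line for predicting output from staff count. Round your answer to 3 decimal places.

b = r · sᵧ/sₓ = 0.9852 · 91.6816/8.167 = 11.059717
a = ȳ − b·x̄ = 238.66 − 11.059717·12.2 = 103.731447

103.731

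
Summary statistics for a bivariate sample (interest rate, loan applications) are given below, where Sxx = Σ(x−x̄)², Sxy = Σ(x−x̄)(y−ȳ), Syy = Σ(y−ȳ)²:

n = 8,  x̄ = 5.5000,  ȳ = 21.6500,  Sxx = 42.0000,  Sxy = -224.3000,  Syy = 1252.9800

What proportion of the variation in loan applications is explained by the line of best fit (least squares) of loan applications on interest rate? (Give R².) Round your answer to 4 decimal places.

R² = Sxy²/(Sxx·Syy) = (-224.3)²/(42·1252.98) = 0.956016

0.9560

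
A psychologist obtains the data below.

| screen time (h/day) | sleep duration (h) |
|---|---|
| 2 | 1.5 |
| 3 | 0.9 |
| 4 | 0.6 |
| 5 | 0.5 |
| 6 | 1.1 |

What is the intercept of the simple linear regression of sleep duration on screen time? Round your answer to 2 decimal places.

1.40

n = 5, Σx = 20, Σy = 4.6, Σxy = 17.2, Σx² = 90
Sxx = Σx² − (Σx)²/n = 90 − 80 = 10
Sxy = Σxy − (Σx)(Σy)/n = 17.2 − 18.4 = -1.2
b = Sxy/Sxx = -1.2/10 = -0.12
a = ȳ − b·x̄ = 0.92 − (-0.12)·4 = 1.4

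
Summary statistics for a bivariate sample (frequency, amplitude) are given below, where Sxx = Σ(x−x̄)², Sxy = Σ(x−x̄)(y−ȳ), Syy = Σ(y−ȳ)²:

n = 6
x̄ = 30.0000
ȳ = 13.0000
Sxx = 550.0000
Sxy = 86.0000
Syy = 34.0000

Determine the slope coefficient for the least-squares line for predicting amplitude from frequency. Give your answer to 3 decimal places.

0.156

b = Sxy/Sxx = 86/550 = 0.156364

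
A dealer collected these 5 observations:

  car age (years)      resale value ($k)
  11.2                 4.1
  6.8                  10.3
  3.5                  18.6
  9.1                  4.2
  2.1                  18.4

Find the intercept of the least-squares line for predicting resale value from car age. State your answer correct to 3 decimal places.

n = 5, Σx = 32.7, Σy = 55.6, Σxy = 257.92, Σx² = 271.15
Sxx = Σx² − (Σx)²/n = 271.15 − 213.858 = 57.292
Sxy = Σxy − (Σx)(Σy)/n = 257.92 − 363.624 = -105.704
b = Sxy/Sxx = -105.704/57.292 = -1.845005
a = ȳ − b·x̄ = 11.12 − (-1.845005)·6.54 = 23.186330

23.186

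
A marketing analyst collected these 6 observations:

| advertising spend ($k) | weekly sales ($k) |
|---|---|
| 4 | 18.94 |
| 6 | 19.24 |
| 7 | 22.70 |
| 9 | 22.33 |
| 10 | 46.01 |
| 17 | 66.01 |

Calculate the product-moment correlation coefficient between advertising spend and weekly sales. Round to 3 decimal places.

n = 6, Σx = 53, Σy = 195.23, Σxy = 2133.34, Σx² = 571, Σy² = 8217.0603
Sxx = Σx² − (Σx)²/n = 571 − 468.166667 = 102.833333
Sxy = Σxy − (Σx)(Σy)/n = 2133.34 − 1724.531667 = 408.808333
Syy = Σy² − (Σy)²/n = 8217.0603 − 6352.458817 = 1864.601483
r = Sxy/√(Sxx·Syy) = 408.808333/√(191743.185869) = 408.808333/437.884900 = 0.933598

0.934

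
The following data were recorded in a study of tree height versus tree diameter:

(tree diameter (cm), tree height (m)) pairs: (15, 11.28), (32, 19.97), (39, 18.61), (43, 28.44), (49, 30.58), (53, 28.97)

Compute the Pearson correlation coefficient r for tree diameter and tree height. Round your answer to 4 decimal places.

0.9308

n = 6, Σx = 231, Σy = 137.85, Σxy = 5790.78, Σx² = 9829, Σy² = 3455.6023
Sxx = Σx² − (Σx)²/n = 9829 − 8893.5 = 935.5
Sxy = Σxy − (Σx)(Σy)/n = 5790.78 − 5307.225 = 483.555
Syy = Σy² − (Σy)²/n = 3455.6023 − 3167.10375 = 288.49855
r = Sxy/√(Sxx·Syy) = 483.555/√(269890.393525) = 483.555/519.509763 = 0.930791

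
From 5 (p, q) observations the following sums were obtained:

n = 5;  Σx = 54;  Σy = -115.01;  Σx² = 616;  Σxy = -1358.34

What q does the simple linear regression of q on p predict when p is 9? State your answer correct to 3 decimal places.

Sxx = Σx² − (Σx)²/n = 616 − 583.2 = 32.8
Sxy = Σxy − (Σx)(Σy)/n = -1358.34 − (-1242.108) = -116.232
b = Sxy/Sxx = -116.232/32.8 = -3.543659
a = ȳ − b·x̄ = -23.002 − (-3.543659)·10.8 = 15.269512
ŷ(9) = a + b·9 = 15.269512 + (-3.543659)·9 = -16.623415

-16.623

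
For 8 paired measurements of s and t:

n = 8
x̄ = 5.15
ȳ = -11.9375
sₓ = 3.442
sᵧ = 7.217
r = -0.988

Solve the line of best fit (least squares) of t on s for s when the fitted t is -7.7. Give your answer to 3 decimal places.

b = r · sᵧ/sₓ = -0.988 · 7.217/3.442 = -2.071585
a = ȳ − b·x̄ = -11.9375 − (-2.071585)·5.15 = -1.268837
Set a + b·x = -7.7: x = (-7.7 − (-1.268837)) / (-2.071585) = 3.104465

3.104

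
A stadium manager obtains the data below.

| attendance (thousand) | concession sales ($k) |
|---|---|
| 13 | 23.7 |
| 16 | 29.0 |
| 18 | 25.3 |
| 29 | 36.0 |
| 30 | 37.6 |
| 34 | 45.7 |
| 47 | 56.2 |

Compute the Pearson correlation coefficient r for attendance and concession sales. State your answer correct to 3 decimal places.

0.980

n = 7, Σx = 187, Σy = 253.5, Σxy = 7594.7, Σx² = 5855, Σy² = 9999.47
Sxx = Σx² − (Σx)²/n = 5855 − 4995.571429 = 859.428571
Sxy = Σxy − (Σx)(Σy)/n = 7594.7 − 6772.071429 = 822.628571
Syy = Σy² − (Σy)²/n = 9999.47 − 9180.321429 = 819.148571
r = Sxy/√(Sxx·Syy) = 822.628571/√(703999.686531) = 822.628571/839.046892 = 0.980432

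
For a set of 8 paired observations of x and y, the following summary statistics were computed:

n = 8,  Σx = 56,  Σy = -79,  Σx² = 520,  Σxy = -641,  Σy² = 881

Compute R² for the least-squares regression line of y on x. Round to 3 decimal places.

Sxx = Σx² − (Σx)²/n = 520 − 392 = 128
Sxy = Σxy − (Σx)(Σy)/n = -641 − (-553) = -88
Syy = Σy² − (Σy)²/n = 881 − 780.125 = 100.875
R² = Sxy²/(Sxx·Syy) = (-88)²/(128·100.875) = 0.599752

0.600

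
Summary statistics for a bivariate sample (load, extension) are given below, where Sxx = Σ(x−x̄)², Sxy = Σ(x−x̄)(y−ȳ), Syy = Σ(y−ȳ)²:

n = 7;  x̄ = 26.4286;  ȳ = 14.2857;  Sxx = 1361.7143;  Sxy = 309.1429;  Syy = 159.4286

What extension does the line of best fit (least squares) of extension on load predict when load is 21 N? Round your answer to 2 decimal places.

13.05

b = Sxy/Sxx = 309.1429/1361.7143 = 0.227025
a = ȳ − b·x̄ = 14.2857 − 0.227025·26.4286 = 8.285753
ŷ(21) = a + b·21 = 8.285753 + 0.227025·21 = 13.053273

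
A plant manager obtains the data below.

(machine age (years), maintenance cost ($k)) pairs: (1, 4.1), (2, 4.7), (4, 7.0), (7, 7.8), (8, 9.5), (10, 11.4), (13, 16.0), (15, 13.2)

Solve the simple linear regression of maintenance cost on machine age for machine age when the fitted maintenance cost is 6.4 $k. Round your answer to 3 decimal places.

n = 8, Σx = 60, Σy = 73.7, Σxy = 692.1, Σx² = 628
Sxx = Σx² − (Σx)²/n = 628 − 450 = 178
Sxy = Σxy − (Σx)(Σy)/n = 692.1 − 552.75 = 139.35
b = Sxy/Sxx = 139.35/178 = 0.782865
a = ȳ − b·x̄ = 9.2125 − 0.782865·7.5 = 3.341011
Set a + b·x = 6.4: x = (6.4 − 3.341011) / 0.782865 = 3.907427

3.907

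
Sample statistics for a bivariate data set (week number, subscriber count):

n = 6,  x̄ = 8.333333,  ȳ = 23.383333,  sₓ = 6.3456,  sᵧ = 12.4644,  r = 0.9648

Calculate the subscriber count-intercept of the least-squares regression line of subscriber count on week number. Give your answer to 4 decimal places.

b = r · sᵧ/sₓ = 0.9648 · 12.4644/6.3456 = 1.895117
a = ȳ − b·x̄ = 23.383333 − 1.895117·8.333333 = 7.590694

7.5907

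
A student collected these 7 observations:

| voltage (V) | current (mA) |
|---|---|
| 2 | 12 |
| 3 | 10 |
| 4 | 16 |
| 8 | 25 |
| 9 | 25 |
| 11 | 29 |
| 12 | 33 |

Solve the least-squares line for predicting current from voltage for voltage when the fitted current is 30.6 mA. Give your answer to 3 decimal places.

11.233

n = 7, Σx = 49, Σy = 150, Σxy = 1258, Σx² = 439
Sxx = Σx² − (Σx)²/n = 439 − 343 = 96
Sxy = Σxy − (Σx)(Σy)/n = 1258 − 1050 = 208
b = Sxy/Sxx = 208/96 = 2.166667
a = ȳ − b·x̄ = 21.428571 − 2.166667·7 = 6.261905
Set a + b·x = 30.6: x = (30.6 − 6.261905) / 2.166667 = 11.232967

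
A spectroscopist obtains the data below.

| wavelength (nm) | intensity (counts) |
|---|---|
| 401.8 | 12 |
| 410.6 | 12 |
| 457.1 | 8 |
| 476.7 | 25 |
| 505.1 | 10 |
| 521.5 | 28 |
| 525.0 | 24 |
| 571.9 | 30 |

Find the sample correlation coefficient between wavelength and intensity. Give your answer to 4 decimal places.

0.7217

n = 8, Σx = 3869.7, Σy = 149, Σxy = 74733.1, Σx² = 1896001.77, Σy² = 3337
Sxx = Σx² − (Σx)²/n = 1896001.77 − 1871822.26125 = 24179.50875
Sxy = Σxy − (Σx)(Σy)/n = 74733.1 − 72073.1625 = 2659.9375
Syy = Σy² − (Σy)²/n = 3337 − 2775.125 = 561.875
r = Sxy/√(Sxx·Syy) = 2659.9375/√(13585861.478906) = 2659.9375/3685.900362 = 0.721652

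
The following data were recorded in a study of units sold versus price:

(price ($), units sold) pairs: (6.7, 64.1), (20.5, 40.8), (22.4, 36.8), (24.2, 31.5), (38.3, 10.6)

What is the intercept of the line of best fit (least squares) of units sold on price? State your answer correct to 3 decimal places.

n = 5, Σx = 112.1, Σy = 183.8, Σxy = 3258.47, Σx² = 3019.43
Sxx = Σx² − (Σx)²/n = 3019.43 − 2513.282 = 506.148
Sxy = Σxy − (Σx)(Σy)/n = 3258.47 − 4120.796 = -862.326
b = Sxy/Sxx = -862.326/506.148 = -1.703703
a = ȳ − b·x̄ = 36.76 − (-1.703703)·22.42 = 74.957027

74.957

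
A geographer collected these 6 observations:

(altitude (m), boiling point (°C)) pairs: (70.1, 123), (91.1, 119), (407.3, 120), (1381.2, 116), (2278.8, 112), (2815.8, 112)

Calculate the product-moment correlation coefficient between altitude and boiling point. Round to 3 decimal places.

n = 6, Σx = 7044.3, Σy = 702, Σxy = 799153.6, Σx² = 15208479.03, Σy² = 82234
Sxx = Σx² − (Σx)²/n = 15208479.03 − 8270360.415 = 6938118.615
Sxy = Σxy − (Σx)(Σy)/n = 799153.6 − 824183.1 = -25029.5
Syy = Σy² − (Σy)²/n = 82234 − 82134 = 100
r = Sxy/√(Sxx·Syy) = -25029.5/√(693811861.5) = -25029.5/26340.308683 = -0.950236

-0.950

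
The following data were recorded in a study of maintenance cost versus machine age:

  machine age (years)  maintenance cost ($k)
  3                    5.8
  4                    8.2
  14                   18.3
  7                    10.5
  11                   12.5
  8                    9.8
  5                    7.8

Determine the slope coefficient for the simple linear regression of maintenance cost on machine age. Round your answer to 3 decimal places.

0.995

n = 7, Σx = 52, Σy = 72.9, Σxy = 634.8, Σx² = 480
Sxx = Σx² − (Σx)²/n = 480 − 386.285714 = 93.714286
Sxy = Σxy − (Σx)(Σy)/n = 634.8 − 541.542857 = 93.257143
b = Sxy/Sxx = 93.257143/93.714286 = 0.995122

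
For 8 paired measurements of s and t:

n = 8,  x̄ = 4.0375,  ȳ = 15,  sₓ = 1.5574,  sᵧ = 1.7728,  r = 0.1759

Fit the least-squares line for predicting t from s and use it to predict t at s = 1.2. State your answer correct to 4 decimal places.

14.4319

b = r · sᵧ/sₓ = 0.1759 · 1.7728/1.5574 = 0.200228
a = ȳ − b·x̄ = 15 − 0.200228·4.0375 = 14.191578
ŷ(1.2) = a + b·1.2 = 14.191578 + 0.200228·1.2 = 14.431852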